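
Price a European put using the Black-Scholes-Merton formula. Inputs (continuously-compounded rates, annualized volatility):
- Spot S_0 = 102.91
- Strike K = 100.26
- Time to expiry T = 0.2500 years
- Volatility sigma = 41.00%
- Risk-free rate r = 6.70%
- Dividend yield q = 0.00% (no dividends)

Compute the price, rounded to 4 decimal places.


d1 = (ln(S/K) + (r - q + 0.5*sigma^2) * T) / (sigma * sqrt(T)) = 0.31146589
d2 = d1 - sigma * sqrt(T) = 0.10646589
exp(-rT) = 0.98338950; exp(-qT) = 1.00000000
P = K * exp(-rT) * N(-d2) - S_0 * exp(-qT) * N(-d1)
N(-d1) = 0.37772323; N(-d2) = 0.45760636
P = 100.2600 * 0.98338950 * 0.45760636 - 102.9100 * 1.00000000 * 0.37772323 = 6.2460

Answer: Price = 6.2460


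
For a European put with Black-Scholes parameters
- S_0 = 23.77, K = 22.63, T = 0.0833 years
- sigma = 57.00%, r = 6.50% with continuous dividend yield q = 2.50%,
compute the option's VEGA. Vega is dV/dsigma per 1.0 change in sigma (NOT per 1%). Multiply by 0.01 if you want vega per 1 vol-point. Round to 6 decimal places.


Answer: Vega = 2.519966

Derivation:
d1 = 0.4012591243; d2 = 0.2367472098
phi(d1) = 0.3680844161; exp(-qT) = 0.9979196669; exp(-rT) = 0.9946001320
Vega = S * exp(-qT) * phi(d1) * sqrt(T) = 23.7700 * 0.9979196669 * 0.3680844161 * 0.2886173938 = 2.519966


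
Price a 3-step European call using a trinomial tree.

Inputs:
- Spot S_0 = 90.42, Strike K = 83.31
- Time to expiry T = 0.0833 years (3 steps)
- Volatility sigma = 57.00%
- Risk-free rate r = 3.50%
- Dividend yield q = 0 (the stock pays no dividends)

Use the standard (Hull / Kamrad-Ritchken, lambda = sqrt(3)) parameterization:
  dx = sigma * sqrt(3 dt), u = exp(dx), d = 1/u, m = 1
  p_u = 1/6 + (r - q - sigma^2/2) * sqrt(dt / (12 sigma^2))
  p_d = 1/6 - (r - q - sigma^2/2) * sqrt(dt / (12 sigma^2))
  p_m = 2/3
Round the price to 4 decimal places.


Answer: Price = V(0,0) = 10.3076

Derivation:
dt = T/N = 0.027767; dx = sigma*sqrt(3*dt) = 0.164512
u = exp(dx) = 1.178818; d = 1/u = 0.848308
p_u = 0.155911, p_m = 0.666667, p_d = 0.177422
Discount per step: exp(-r*dt) = 0.999029
Stock lattice S(k, j) with j the centered position index:
  k=0: S(0,+0) = 90.4200
  k=1: S(1,-1) = 76.7040; S(1,+0) = 90.4200; S(1,+1) = 106.5887
  k=2: S(2,-2) = 65.0686; S(2,-1) = 76.7040; S(2,+0) = 90.4200; S(2,+1) = 106.5887; S(2,+2) = 125.6486
  k=3: S(3,-3) = 55.1982; S(3,-2) = 65.0686; S(3,-1) = 76.7040; S(3,+0) = 90.4200; S(3,+1) = 106.5887; S(3,+2) = 125.6486; S(3,+3) = 148.1168
Terminal payoffs V(N, j) = max(S_T - K, 0):
  V(3,-3) = 0.000000; V(3,-2) = 0.000000; V(3,-1) = 0.000000; V(3,+0) = 7.110000; V(3,+1) = 23.278689; V(3,+2) = 42.338624; V(3,+3) = 64.806811
Backward induction: V(k, j) = exp(-r*dt) * [p_u * V(k+1, j+1) + p_m * V(k+1, j) + p_d * V(k+1, j-1)]
  V(2,-2) = exp(-r*dt) * [p_u*0.000000 + p_m*0.000000 + p_d*0.000000] = 0.000000
  V(2,-1) = exp(-r*dt) * [p_u*7.110000 + p_m*0.000000 + p_d*0.000000] = 1.107451
  V(2,+0) = exp(-r*dt) * [p_u*23.278689 + p_m*7.110000 + p_d*0.000000] = 8.361275
  V(2,+1) = exp(-r*dt) * [p_u*42.338624 + p_m*23.278689 + p_d*7.110000] = 23.358945
  V(2,+2) = exp(-r*dt) * [p_u*64.806811 + p_m*42.338624 + p_d*23.278689] = 42.418760
  V(1,-1) = exp(-r*dt) * [p_u*8.361275 + p_m*1.107451 + p_d*0.000000] = 2.039932
  V(1,+0) = exp(-r*dt) * [p_u*23.358945 + p_m*8.361275 + p_d*1.107451] = 9.403444
  V(1,+1) = exp(-r*dt) * [p_u*42.418760 + p_m*23.358945 + p_d*8.361275] = 23.646667
  V(0,+0) = exp(-r*dt) * [p_u*23.646667 + p_m*9.403444 + p_d*2.039932] = 10.307646


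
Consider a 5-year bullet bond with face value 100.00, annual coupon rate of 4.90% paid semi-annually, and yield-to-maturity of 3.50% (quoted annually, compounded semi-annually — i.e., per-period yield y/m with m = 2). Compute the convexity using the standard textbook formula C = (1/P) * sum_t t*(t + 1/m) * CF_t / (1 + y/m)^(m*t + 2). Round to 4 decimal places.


Coupon per period c = face * coupon_rate / m = 2.450000
Periods per year m = 2; per-period yield y/m = 0.017500
Number of cashflows N = 10
Cashflows (t years, CF_t, discount factor 1/(1+y/m)^(m*t), PV):
  t = 0.5000: CF_t = 2.450000, DF = 0.982801, PV = 2.407862
  t = 1.0000: CF_t = 2.450000, DF = 0.965898, PV = 2.366450
  t = 1.5000: CF_t = 2.450000, DF = 0.949285, PV = 2.325749
  t = 2.0000: CF_t = 2.450000, DF = 0.932959, PV = 2.285748
  t = 2.5000: CF_t = 2.450000, DF = 0.916913, PV = 2.246436
  t = 3.0000: CF_t = 2.450000, DF = 0.901143, PV = 2.207799
  t = 3.5000: CF_t = 2.450000, DF = 0.885644, PV = 2.169827
  t = 4.0000: CF_t = 2.450000, DF = 0.870412, PV = 2.132508
  t = 4.5000: CF_t = 2.450000, DF = 0.855441, PV = 2.095831
  t = 5.0000: CF_t = 102.450000, DF = 0.840729, PV = 86.132645
Price P = sum_t PV_t = 106.370856
Convexity numerator sum_t t*(t + 1/m) * CF_t / (1+y/m)^(m*t + 2):
  t = 0.5000: term = 1.162874
  t = 1.0000: term = 3.428623
  t = 1.5000: term = 6.739307
  t = 2.0000: term = 11.038996
  t = 2.5000: term = 16.273704
  t = 3.0000: term = 22.391338
  t = 3.5000: term = 29.341638
  t = 4.0000: term = 37.076131
  t = 4.5000: term = 45.548073
  t = 5.0000: term = 2287.871571
Convexity = (1/P) * sum = 2460.872256 / 106.370856 = 23.134835

Answer: Convexity = 23.1348


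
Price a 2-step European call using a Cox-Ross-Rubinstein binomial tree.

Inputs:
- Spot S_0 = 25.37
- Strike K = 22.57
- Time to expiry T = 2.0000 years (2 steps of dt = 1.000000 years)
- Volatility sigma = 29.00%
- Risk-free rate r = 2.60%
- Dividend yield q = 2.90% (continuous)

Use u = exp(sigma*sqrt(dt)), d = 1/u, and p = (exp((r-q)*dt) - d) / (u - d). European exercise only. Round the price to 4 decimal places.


dt = T/N = 1.000000
u = exp(sigma*sqrt(dt)) = 1.336427; d = 1/u = 0.748264
p = (exp((r-q)*dt) - d) / (u - d) = 0.422911
Discount per step: exp(-r*dt) = 0.974335
Stock lattice S(k, i) with i counting down-moves:
  k=0: S(0,0) = 25.3700
  k=1: S(1,0) = 33.9052; S(1,1) = 18.9834
  k=2: S(2,0) = 45.3118; S(2,1) = 25.3700; S(2,2) = 14.2046
Terminal payoffs V(N, i) = max(S_T - K, 0):
  V(2,0) = 22.741795; V(2,1) = 2.800000; V(2,2) = 0.000000
Backward induction: V(k, i) = exp(-r*dt) * [p * V(k+1, i) + (1-p) * V(k+1, i+1)].
  V(1,0) = exp(-r*dt) * [p*22.741795 + (1-p)*2.800000] = 10.945293
  V(1,1) = exp(-r*dt) * [p*2.800000 + (1-p)*0.000000] = 1.153759
  V(0,0) = exp(-r*dt) * [p*10.945293 + (1-p)*1.153759] = 5.158817

Answer: Price = V(0,0) = 5.1588


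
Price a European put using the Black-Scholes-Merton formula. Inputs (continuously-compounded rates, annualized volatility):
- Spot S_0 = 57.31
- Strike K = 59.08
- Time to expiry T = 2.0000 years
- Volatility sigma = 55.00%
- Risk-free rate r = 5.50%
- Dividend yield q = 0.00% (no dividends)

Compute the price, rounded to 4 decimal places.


Answer: Price = 14.5726

Derivation:
d1 = (ln(S/K) + (r - q + 0.5*sigma^2) * T) / (sigma * sqrt(T)) = 0.49122409
d2 = d1 - sigma * sqrt(T) = -0.28659337
exp(-rT) = 0.89583414; exp(-qT) = 1.00000000
P = K * exp(-rT) * N(-d2) - S_0 * exp(-qT) * N(-d1)
N(-d1) = 0.31163398; N(-d2) = 0.61278816
P = 59.0800 * 0.89583414 * 0.61278816 - 57.3100 * 1.00000000 * 0.31163398 = 14.5726


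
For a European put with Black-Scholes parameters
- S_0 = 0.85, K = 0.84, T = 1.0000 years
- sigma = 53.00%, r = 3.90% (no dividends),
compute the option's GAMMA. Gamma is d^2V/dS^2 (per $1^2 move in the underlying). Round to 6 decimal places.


Answer: Gamma = 0.829717

Derivation:
d1 = 0.3609140710; d2 = -0.1690859290
phi(d1) = 0.3737874284; exp(-qT) = 1.0000000000; exp(-rT) = 0.9617507091
Gamma = exp(-qT) * phi(d1) / (S * sigma * sqrt(T)) = 1.0000000000 * 0.3737874284 / (0.8500 * 0.5300 * 1.0000000000) = 0.829717


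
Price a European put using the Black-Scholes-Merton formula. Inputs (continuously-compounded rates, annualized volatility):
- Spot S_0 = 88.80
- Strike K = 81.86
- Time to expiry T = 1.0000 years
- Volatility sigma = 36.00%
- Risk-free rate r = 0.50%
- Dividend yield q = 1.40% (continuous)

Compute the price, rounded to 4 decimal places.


d1 = (ln(S/K) + (r - q + 0.5*sigma^2) * T) / (sigma * sqrt(T)) = 0.38104494
d2 = d1 - sigma * sqrt(T) = 0.02104494
exp(-rT) = 0.99501248; exp(-qT) = 0.98609754
P = K * exp(-rT) * N(-d2) - S_0 * exp(-qT) * N(-d1)
N(-d1) = 0.35158495; N(-d2) = 0.49160490
P = 81.8600 * 0.99501248 * 0.49160490 - 88.8000 * 0.98609754 * 0.35158495 = 9.2554

Answer: Price = 9.2554


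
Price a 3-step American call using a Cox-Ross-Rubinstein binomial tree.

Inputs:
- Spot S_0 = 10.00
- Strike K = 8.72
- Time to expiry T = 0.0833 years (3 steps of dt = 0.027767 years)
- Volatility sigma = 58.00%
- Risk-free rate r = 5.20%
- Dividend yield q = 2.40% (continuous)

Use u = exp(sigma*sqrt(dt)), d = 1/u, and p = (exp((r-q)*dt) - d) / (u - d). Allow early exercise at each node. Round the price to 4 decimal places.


Answer: Price = V(0,0) = 1.4710

Derivation:
dt = T/N = 0.027767
u = exp(sigma*sqrt(dt)) = 1.101472; d = 1/u = 0.907876
p = (exp((r-q)*dt) - d) / (u - d) = 0.479874
Discount per step: exp(-r*dt) = 0.998557
Stock lattice S(k, i) with i counting down-moves:
  k=0: S(0,0) = 10.0000
  k=1: S(1,0) = 11.0147; S(1,1) = 9.0788
  k=2: S(2,0) = 12.1324; S(2,1) = 10.0000; S(2,2) = 8.2424
  k=3: S(3,0) = 13.3635; S(3,1) = 11.0147; S(3,2) = 9.0788; S(3,3) = 7.4831
Terminal payoffs V(N, i) = max(S_T - K, 0):
  V(3,0) = 4.643500; V(3,1) = 2.294719; V(3,2) = 0.358761; V(3,3) = 0.000000
Backward induction: V(k, i) = exp(-r*dt) * [p * V(k+1, i) + (1-p) * V(k+1, i+1)]; then take max(V_cont, immediate exercise) for American.
  V(2,0) = exp(-r*dt) * [p*4.643500 + (1-p)*2.294719] = 3.416901; exercise = 3.412402; V(2,0) = max -> 3.416901
  V(2,1) = exp(-r*dt) * [p*2.294719 + (1-p)*0.358761] = 1.285920; exercise = 1.280000; V(2,1) = max -> 1.285920
  V(2,2) = exp(-r*dt) * [p*0.358761 + (1-p)*0.000000] = 0.171912; exercise = 0.000000; V(2,2) = max -> 0.171912
  V(1,0) = exp(-r*dt) * [p*3.416901 + (1-p)*1.285920] = 2.305193; exercise = 2.294719; V(1,0) = max -> 2.305193
  V(1,1) = exp(-r*dt) * [p*1.285920 + (1-p)*0.171912] = 0.705476; exercise = 0.358761; V(1,1) = max -> 0.705476
  V(0,0) = exp(-r*dt) * [p*2.305193 + (1-p)*0.705476] = 1.471014; exercise = 1.280000; V(0,0) = max -> 1.471014


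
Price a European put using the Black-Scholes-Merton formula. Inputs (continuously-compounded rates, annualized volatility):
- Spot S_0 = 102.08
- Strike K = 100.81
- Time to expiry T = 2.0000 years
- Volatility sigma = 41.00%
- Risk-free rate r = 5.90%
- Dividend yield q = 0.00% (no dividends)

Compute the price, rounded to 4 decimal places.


Answer: Price = 16.1516

Derivation:
d1 = (ln(S/K) + (r - q + 0.5*sigma^2) * T) / (sigma * sqrt(T)) = 0.51501392
d2 = d1 - sigma * sqrt(T) = -0.06481364
exp(-rT) = 0.88869605; exp(-qT) = 1.00000000
P = K * exp(-rT) * N(-d2) - S_0 * exp(-qT) * N(-d1)
N(-d1) = 0.30327165; N(-d2) = 0.52583881
P = 100.8100 * 0.88869605 * 0.52583881 - 102.0800 * 1.00000000 * 0.30327165 = 16.1516


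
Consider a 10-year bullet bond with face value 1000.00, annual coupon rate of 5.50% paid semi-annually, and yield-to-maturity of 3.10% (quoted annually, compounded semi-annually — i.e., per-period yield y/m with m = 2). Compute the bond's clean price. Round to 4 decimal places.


Answer: Price = 1205.0118

Derivation:
Coupon per period c = face * coupon_rate / m = 27.500000
Periods per year m = 2; per-period yield y/m = 0.015500
Number of cashflows N = 20
Cashflows (t years, CF_t, discount factor 1/(1+y/m)^(m*t), PV):
  t = 0.5000: CF_t = 27.500000, DF = 0.984737, PV = 27.080256
  t = 1.0000: CF_t = 27.500000, DF = 0.969706, PV = 26.666919
  t = 1.5000: CF_t = 27.500000, DF = 0.954905, PV = 26.259890
  t = 2.0000: CF_t = 27.500000, DF = 0.940330, PV = 25.859075
  t = 2.5000: CF_t = 27.500000, DF = 0.925977, PV = 25.464377
  t = 3.0000: CF_t = 27.500000, DF = 0.911844, PV = 25.075704
  t = 3.5000: CF_t = 27.500000, DF = 0.897926, PV = 24.692963
  t = 4.0000: CF_t = 27.500000, DF = 0.884220, PV = 24.316064
  t = 4.5000: CF_t = 27.500000, DF = 0.870724, PV = 23.944917
  t = 5.0000: CF_t = 27.500000, DF = 0.857434, PV = 23.579436
  t = 5.5000: CF_t = 27.500000, DF = 0.844347, PV = 23.219533
  t = 6.0000: CF_t = 27.500000, DF = 0.831459, PV = 22.865124
  t = 6.5000: CF_t = 27.500000, DF = 0.818768, PV = 22.516124
  t = 7.0000: CF_t = 27.500000, DF = 0.806271, PV = 22.172451
  t = 7.5000: CF_t = 27.500000, DF = 0.793964, PV = 21.834024
  t = 8.0000: CF_t = 27.500000, DF = 0.781846, PV = 21.500762
  t = 8.5000: CF_t = 27.500000, DF = 0.769912, PV = 21.172587
  t = 9.0000: CF_t = 27.500000, DF = 0.758161, PV = 20.849421
  t = 9.5000: CF_t = 27.500000, DF = 0.746589, PV = 20.531187
  t = 10.0000: CF_t = 1027.500000, DF = 0.735193, PV = 755.410950
Price P = sum_t PV_t = 1205.011764


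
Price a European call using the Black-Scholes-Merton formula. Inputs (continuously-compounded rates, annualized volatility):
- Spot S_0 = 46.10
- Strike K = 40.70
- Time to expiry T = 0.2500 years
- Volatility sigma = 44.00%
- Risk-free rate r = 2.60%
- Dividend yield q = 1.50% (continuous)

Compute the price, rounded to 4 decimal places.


Answer: Price = 7.1408

Derivation:
d1 = (ln(S/K) + (r - q + 0.5*sigma^2) * T) / (sigma * sqrt(T)) = 0.68879481
d2 = d1 - sigma * sqrt(T) = 0.46879481
exp(-rT) = 0.99352108; exp(-qT) = 0.99625702
C = S_0 * exp(-qT) * N(d1) - K * exp(-rT) * N(d2)
N(d1) = 0.75452380; N(d2) = 0.68039184
C = 46.1000 * 0.99625702 * 0.75452380 - 40.7000 * 0.99352108 * 0.68039184 = 7.1408


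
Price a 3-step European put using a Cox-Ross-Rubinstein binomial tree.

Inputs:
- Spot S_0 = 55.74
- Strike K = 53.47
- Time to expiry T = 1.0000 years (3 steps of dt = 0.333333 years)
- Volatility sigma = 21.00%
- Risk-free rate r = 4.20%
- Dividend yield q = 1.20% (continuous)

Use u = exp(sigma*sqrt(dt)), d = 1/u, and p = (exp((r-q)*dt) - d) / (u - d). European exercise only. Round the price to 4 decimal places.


dt = T/N = 0.333333
u = exp(sigma*sqrt(dt)) = 1.128900; d = 1/u = 0.885818
p = (exp((r-q)*dt) - d) / (u - d) = 0.511071
Discount per step: exp(-r*dt) = 0.986098
Stock lattice S(k, i) with i counting down-moves:
  k=0: S(0,0) = 55.7400
  k=1: S(1,0) = 62.9249; S(1,1) = 49.3755
  k=2: S(2,0) = 71.0359; S(2,1) = 55.7400; S(2,2) = 43.7377
  k=3: S(3,0) = 80.1924; S(3,1) = 62.9249; S(3,2) = 49.3755; S(3,3) = 38.7437
Terminal payoffs V(N, i) = max(K - S_T, 0):
  V(3,0) = 0.000000; V(3,1) = 0.000000; V(3,2) = 4.094494; V(3,3) = 14.726331
Backward induction: V(k, i) = exp(-r*dt) * [p * V(k+1, i) + (1-p) * V(k+1, i+1)].
  V(2,0) = exp(-r*dt) * [p*0.000000 + (1-p)*0.000000] = 0.000000
  V(2,1) = exp(-r*dt) * [p*0.000000 + (1-p)*4.094494] = 1.974085
  V(2,2) = exp(-r*dt) * [p*4.094494 + (1-p)*14.726331] = 9.163516
  V(1,0) = exp(-r*dt) * [p*0.000000 + (1-p)*1.974085] = 0.951769
  V(1,1) = exp(-r*dt) * [p*1.974085 + (1-p)*9.163516] = 5.412893
  V(0,0) = exp(-r*dt) * [p*0.951769 + (1-p)*5.412893] = 3.089386

Answer: Price = V(0,0) = 3.0894


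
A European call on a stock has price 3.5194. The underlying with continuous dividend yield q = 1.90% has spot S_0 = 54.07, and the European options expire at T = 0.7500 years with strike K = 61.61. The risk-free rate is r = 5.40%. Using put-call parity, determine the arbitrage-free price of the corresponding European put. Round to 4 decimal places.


Answer: Put price = 9.3791

Derivation:
Put-call parity: C - P = S_0 * exp(-qT) - K * exp(-rT).
S_0 * exp(-qT) = 54.0700 * 0.98585105 = 53.30496631
K * exp(-rT) = 61.6100 * 0.96030916 = 59.16464763
P = C - S*exp(-qT) + K*exp(-rT)
P = 3.5194 - 53.30496631 + 59.16464763 = 9.3791


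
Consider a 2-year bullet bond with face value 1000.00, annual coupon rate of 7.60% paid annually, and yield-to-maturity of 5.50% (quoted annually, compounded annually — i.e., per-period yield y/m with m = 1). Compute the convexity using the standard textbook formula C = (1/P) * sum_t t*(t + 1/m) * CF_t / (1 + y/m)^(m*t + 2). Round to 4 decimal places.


Coupon per period c = face * coupon_rate / m = 76.000000
Periods per year m = 1; per-period yield y/m = 0.055000
Number of cashflows N = 2
Cashflows (t years, CF_t, discount factor 1/(1+y/m)^(m*t), PV):
  t = 1.0000: CF_t = 76.000000, DF = 0.947867, PV = 72.037915
  t = 2.0000: CF_t = 1076.000000, DF = 0.898452, PV = 966.734799
Price P = sum_t PV_t = 1038.772714
Convexity numerator sum_t t*(t + 1/m) * CF_t / (1+y/m)^(m*t + 2):
  t = 1.0000: term = 129.445277
  t = 2.0000: term = 5211.391295
Convexity = (1/P) * sum = 5340.836572 / 1038.772714 = 5.141487

Answer: Convexity = 5.1415


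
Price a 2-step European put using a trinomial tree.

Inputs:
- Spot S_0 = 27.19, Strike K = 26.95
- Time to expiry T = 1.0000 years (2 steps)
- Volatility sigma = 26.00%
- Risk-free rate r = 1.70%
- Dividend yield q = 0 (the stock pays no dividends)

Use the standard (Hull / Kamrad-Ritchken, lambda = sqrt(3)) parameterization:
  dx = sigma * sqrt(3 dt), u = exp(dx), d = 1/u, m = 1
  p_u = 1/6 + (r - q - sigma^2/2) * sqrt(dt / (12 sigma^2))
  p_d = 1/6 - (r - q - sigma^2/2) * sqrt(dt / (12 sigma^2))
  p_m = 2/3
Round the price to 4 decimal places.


Answer: Price = V(0,0) = 2.0913

Derivation:
dt = T/N = 0.500000; dx = sigma*sqrt(3*dt) = 0.318434
u = exp(dx) = 1.374972; d = 1/u = 0.727287
p_u = 0.153477, p_m = 0.666667, p_d = 0.179856
Discount per step: exp(-r*dt) = 0.991536
Stock lattice S(k, j) with j the centered position index:
  k=0: S(0,+0) = 27.1900
  k=1: S(1,-1) = 19.7749; S(1,+0) = 27.1900; S(1,+1) = 37.3855
  k=2: S(2,-2) = 14.3821; S(2,-1) = 19.7749; S(2,+0) = 27.1900; S(2,+1) = 37.3855; S(2,+2) = 51.4040
Terminal payoffs V(N, j) = max(K - S_T, 0):
  V(2,-2) = 12.567935; V(2,-1) = 7.175058; V(2,+0) = 0.000000; V(2,+1) = 0.000000; V(2,+2) = 0.000000
Backward induction: V(k, j) = exp(-r*dt) * [p_u * V(k+1, j+1) + p_m * V(k+1, j) + p_d * V(k+1, j-1)]
  V(1,-1) = exp(-r*dt) * [p_u*0.000000 + p_m*7.175058 + p_d*12.567935] = 6.984175
  V(1,+0) = exp(-r*dt) * [p_u*0.000000 + p_m*0.000000 + p_d*7.175058] = 1.279556
  V(1,+1) = exp(-r*dt) * [p_u*0.000000 + p_m*0.000000 + p_d*0.000000] = 0.000000
  V(0,+0) = exp(-r*dt) * [p_u*0.000000 + p_m*1.279556 + p_d*6.984175] = 2.091333


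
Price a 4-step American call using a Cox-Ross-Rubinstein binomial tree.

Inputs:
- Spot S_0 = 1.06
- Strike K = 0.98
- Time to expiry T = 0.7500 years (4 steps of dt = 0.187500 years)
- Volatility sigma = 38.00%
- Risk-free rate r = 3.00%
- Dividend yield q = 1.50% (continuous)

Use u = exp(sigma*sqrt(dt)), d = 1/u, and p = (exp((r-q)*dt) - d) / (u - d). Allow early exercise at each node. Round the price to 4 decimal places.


dt = T/N = 0.187500
u = exp(sigma*sqrt(dt)) = 1.178856; d = 1/u = 0.848280
p = (exp((r-q)*dt) - d) / (u - d) = 0.467476
Discount per step: exp(-r*dt) = 0.994391
Stock lattice S(k, i) with i counting down-moves:
  k=0: S(0,0) = 1.0600
  k=1: S(1,0) = 1.2496; S(1,1) = 0.8992
  k=2: S(2,0) = 1.4731; S(2,1) = 1.0600; S(2,2) = 0.7628
  k=3: S(3,0) = 1.7366; S(3,1) = 1.2496; S(3,2) = 0.8992; S(3,3) = 0.6470
  k=4: S(4,0) = 2.0471; S(4,1) = 1.4731; S(4,2) = 1.0600; S(4,3) = 0.7628; S(4,4) = 0.5489
Terminal payoffs V(N, i) = max(S_T - K, 0):
  V(4,0) = 1.067149; V(4,1) = 0.493085; V(4,2) = 0.080000; V(4,3) = 0.000000; V(4,4) = 0.000000
Backward induction: V(k, i) = exp(-r*dt) * [p * V(k+1, i) + (1-p) * V(k+1, i+1)]; then take max(V_cont, immediate exercise) for American.
  V(3,0) = exp(-r*dt) * [p*1.067149 + (1-p)*0.493085] = 0.757175; exercise = 0.756555; V(3,0) = max -> 0.757175
  V(3,1) = exp(-r*dt) * [p*0.493085 + (1-p)*0.080000] = 0.271575; exercise = 0.269588; V(3,1) = max -> 0.271575
  V(3,2) = exp(-r*dt) * [p*0.080000 + (1-p)*0.000000] = 0.037188; exercise = 0.000000; V(3,2) = max -> 0.037188
  V(3,3) = exp(-r*dt) * [p*0.000000 + (1-p)*0.000000] = 0.000000; exercise = 0.000000; V(3,3) = max -> 0.000000
  V(2,0) = exp(-r*dt) * [p*0.757175 + (1-p)*0.271575] = 0.495785; exercise = 0.493085; V(2,0) = max -> 0.495785
  V(2,1) = exp(-r*dt) * [p*0.271575 + (1-p)*0.037188] = 0.145935; exercise = 0.080000; V(2,1) = max -> 0.145935
  V(2,2) = exp(-r*dt) * [p*0.037188 + (1-p)*0.000000] = 0.017287; exercise = 0.000000; V(2,2) = max -> 0.017287
  V(1,0) = exp(-r*dt) * [p*0.495785 + (1-p)*0.145935] = 0.307746; exercise = 0.269588; V(1,0) = max -> 0.307746
  V(1,1) = exp(-r*dt) * [p*0.145935 + (1-p)*0.017287] = 0.076993; exercise = 0.000000; V(1,1) = max -> 0.076993
  V(0,0) = exp(-r*dt) * [p*0.307746 + (1-p)*0.076993] = 0.183827; exercise = 0.080000; V(0,0) = max -> 0.183827

Answer: Price = V(0,0) = 0.1838


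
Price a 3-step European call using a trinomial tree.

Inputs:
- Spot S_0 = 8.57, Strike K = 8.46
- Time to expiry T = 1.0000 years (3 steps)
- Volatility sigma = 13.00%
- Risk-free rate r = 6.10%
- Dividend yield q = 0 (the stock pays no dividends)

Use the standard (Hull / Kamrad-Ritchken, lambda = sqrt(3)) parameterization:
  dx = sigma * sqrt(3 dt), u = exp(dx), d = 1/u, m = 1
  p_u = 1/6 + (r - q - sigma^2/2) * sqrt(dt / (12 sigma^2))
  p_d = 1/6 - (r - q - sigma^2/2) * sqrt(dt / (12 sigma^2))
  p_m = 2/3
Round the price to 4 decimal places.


Answer: Price = V(0,0) = 0.7661

Derivation:
dt = T/N = 0.333333; dx = sigma*sqrt(3*dt) = 0.130000
u = exp(dx) = 1.138828; d = 1/u = 0.878095
p_u = 0.234038, p_m = 0.666667, p_d = 0.099295
Discount per step: exp(-r*dt) = 0.979872
Stock lattice S(k, j) with j the centered position index:
  k=0: S(0,+0) = 8.5700
  k=1: S(1,-1) = 7.5253; S(1,+0) = 8.5700; S(1,+1) = 9.7598
  k=2: S(2,-2) = 6.6079; S(2,-1) = 7.5253; S(2,+0) = 8.5700; S(2,+1) = 9.7598; S(2,+2) = 11.1147
  k=3: S(3,-3) = 5.8024; S(3,-2) = 6.6079; S(3,-1) = 7.5253; S(3,+0) = 8.5700; S(3,+1) = 9.7598; S(3,+2) = 11.1147; S(3,+3) = 12.6577
Terminal payoffs V(N, j) = max(S_T - K, 0):
  V(3,-3) = 0.000000; V(3,-2) = 0.000000; V(3,-1) = 0.000000; V(3,+0) = 0.110000; V(3,+1) = 1.299759; V(3,+2) = 2.654691; V(3,+3) = 4.197725
Backward induction: V(k, j) = exp(-r*dt) * [p_u * V(k+1, j+1) + p_m * V(k+1, j) + p_d * V(k+1, j-1)]
  V(2,-2) = exp(-r*dt) * [p_u*0.000000 + p_m*0.000000 + p_d*0.000000] = 0.000000
  V(2,-1) = exp(-r*dt) * [p_u*0.110000 + p_m*0.000000 + p_d*0.000000] = 0.025226
  V(2,+0) = exp(-r*dt) * [p_u*1.299759 + p_m*0.110000 + p_d*0.000000] = 0.369928
  V(2,+1) = exp(-r*dt) * [p_u*2.654691 + p_m*1.299759 + p_d*0.110000] = 1.468562
  V(2,+2) = exp(-r*dt) * [p_u*4.197725 + p_m*2.654691 + p_d*1.299759] = 2.823288
  V(1,-1) = exp(-r*dt) * [p_u*0.369928 + p_m*0.025226 + p_d*0.000000] = 0.101314
  V(1,+0) = exp(-r*dt) * [p_u*1.468562 + p_m*0.369928 + p_d*0.025226] = 0.580891
  V(1,+1) = exp(-r*dt) * [p_u*2.823288 + p_m*1.468562 + p_d*0.369928] = 1.642786
  V(0,+0) = exp(-r*dt) * [p_u*1.642786 + p_m*0.580891 + p_d*0.101314] = 0.766060


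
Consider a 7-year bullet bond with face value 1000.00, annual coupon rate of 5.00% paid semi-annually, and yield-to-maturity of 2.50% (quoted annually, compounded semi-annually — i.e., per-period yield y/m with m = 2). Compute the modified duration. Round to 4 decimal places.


Coupon per period c = face * coupon_rate / m = 25.000000
Periods per year m = 2; per-period yield y/m = 0.012500
Number of cashflows N = 14
Cashflows (t years, CF_t, discount factor 1/(1+y/m)^(m*t), PV):
  t = 0.5000: CF_t = 25.000000, DF = 0.987654, PV = 24.691358
  t = 1.0000: CF_t = 25.000000, DF = 0.975461, PV = 24.386526
  t = 1.5000: CF_t = 25.000000, DF = 0.963418, PV = 24.085458
  t = 2.0000: CF_t = 25.000000, DF = 0.951524, PV = 23.788107
  t = 2.5000: CF_t = 25.000000, DF = 0.939777, PV = 23.494427
  t = 3.0000: CF_t = 25.000000, DF = 0.928175, PV = 23.204372
  t = 3.5000: CF_t = 25.000000, DF = 0.916716, PV = 22.917898
  t = 4.0000: CF_t = 25.000000, DF = 0.905398, PV = 22.634961
  t = 4.5000: CF_t = 25.000000, DF = 0.894221, PV = 22.355517
  t = 5.0000: CF_t = 25.000000, DF = 0.883181, PV = 22.079523
  t = 5.5000: CF_t = 25.000000, DF = 0.872277, PV = 21.806936
  t = 6.0000: CF_t = 25.000000, DF = 0.861509, PV = 21.537715
  t = 6.5000: CF_t = 25.000000, DF = 0.850873, PV = 21.271817
  t = 7.0000: CF_t = 1025.000000, DF = 0.840368, PV = 861.377293
Price P = sum_t PV_t = 1159.631909
First compute Macaulay numerator sum_t t * PV_t:
  t * PV_t at t = 0.5000: 12.345679
  t * PV_t at t = 1.0000: 24.386526
  t * PV_t at t = 1.5000: 36.128187
  t * PV_t at t = 2.0000: 47.576214
  t * PV_t at t = 2.5000: 58.736066
  t * PV_t at t = 3.0000: 69.613116
  t * PV_t at t = 3.5000: 80.212644
  t * PV_t at t = 4.0000: 90.539845
  t * PV_t at t = 4.5000: 100.599827
  t * PV_t at t = 5.0000: 110.397616
  t * PV_t at t = 5.5000: 119.938150
  t * PV_t at t = 6.0000: 129.226290
  t * PV_t at t = 6.5000: 138.266812
  t * PV_t at t = 7.0000: 6029.641050
Macaulay duration D = 7047.608023 / 1159.631909 = 6.077453
Modified duration = D / (1 + y/m) = 6.077453 / (1 + 0.012500) = 6.002422

Answer: Modified duration = 6.0024


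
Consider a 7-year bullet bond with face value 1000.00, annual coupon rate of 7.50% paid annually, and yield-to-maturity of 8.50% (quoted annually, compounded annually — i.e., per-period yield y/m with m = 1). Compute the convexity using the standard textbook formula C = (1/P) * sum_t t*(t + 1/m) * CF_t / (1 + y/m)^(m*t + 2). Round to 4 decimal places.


Coupon per period c = face * coupon_rate / m = 75.000000
Periods per year m = 1; per-period yield y/m = 0.085000
Number of cashflows N = 7
Cashflows (t years, CF_t, discount factor 1/(1+y/m)^(m*t), PV):
  t = 1.0000: CF_t = 75.000000, DF = 0.921659, PV = 69.124424
  t = 2.0000: CF_t = 75.000000, DF = 0.849455, PV = 63.709147
  t = 3.0000: CF_t = 75.000000, DF = 0.782908, PV = 58.718107
  t = 4.0000: CF_t = 75.000000, DF = 0.721574, PV = 54.118071
  t = 5.0000: CF_t = 75.000000, DF = 0.665045, PV = 49.878407
  t = 6.0000: CF_t = 75.000000, DF = 0.612945, PV = 45.970882
  t = 7.0000: CF_t = 1075.000000, DF = 0.564926, PV = 607.295827
Price P = sum_t PV_t = 948.814865
Convexity numerator sum_t t*(t + 1/m) * CF_t / (1+y/m)^(m*t + 2):
  t = 1.0000: term = 117.436215
  t = 2.0000: term = 324.708428
  t = 3.0000: term = 598.540881
  t = 4.0000: term = 919.417636
  t = 5.0000: term = 1271.084289
  t = 6.0000: term = 1640.108760
  t = 7.0000: term = 28888.756454
Convexity = (1/P) * sum = 33760.052663 / 948.814865 = 35.581286

Answer: Convexity = 35.5813


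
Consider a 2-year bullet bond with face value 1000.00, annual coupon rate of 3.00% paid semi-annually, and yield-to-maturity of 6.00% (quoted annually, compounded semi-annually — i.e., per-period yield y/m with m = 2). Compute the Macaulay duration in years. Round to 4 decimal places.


Answer: Macaulay duration = 1.9546 years

Derivation:
Coupon per period c = face * coupon_rate / m = 15.000000
Periods per year m = 2; per-period yield y/m = 0.030000
Number of cashflows N = 4
Cashflows (t years, CF_t, discount factor 1/(1+y/m)^(m*t), PV):
  t = 0.5000: CF_t = 15.000000, DF = 0.970874, PV = 14.563107
  t = 1.0000: CF_t = 15.000000, DF = 0.942596, PV = 14.138939
  t = 1.5000: CF_t = 15.000000, DF = 0.915142, PV = 13.727125
  t = 2.0000: CF_t = 1015.000000, DF = 0.888487, PV = 901.814354
Price P = sum_t PV_t = 944.243524
Macaulay numerator sum_t t * PV_t:
  t * PV_t at t = 0.5000: 7.281553
  t * PV_t at t = 1.0000: 14.138939
  t * PV_t at t = 1.5000: 20.590687
  t * PV_t at t = 2.0000: 1803.628707
Macaulay duration D = (sum_t t * PV_t) / P = 1845.639887 / 944.243524 = 1.954623


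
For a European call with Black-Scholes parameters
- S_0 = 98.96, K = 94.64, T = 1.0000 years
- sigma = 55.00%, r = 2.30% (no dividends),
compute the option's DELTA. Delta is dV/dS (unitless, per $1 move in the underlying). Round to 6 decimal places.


d1 = 0.3979736517; d2 = -0.1520263483
phi(d1) = 0.3685680021; exp(-qT) = 1.0000000000; exp(-rT) = 0.9772624838
N(d1) = 0.6546751960
Delta = exp(-qT) * N(d1) = 1.0000000000 * 0.6546751960 = 0.654675

Answer: Delta = 0.654675


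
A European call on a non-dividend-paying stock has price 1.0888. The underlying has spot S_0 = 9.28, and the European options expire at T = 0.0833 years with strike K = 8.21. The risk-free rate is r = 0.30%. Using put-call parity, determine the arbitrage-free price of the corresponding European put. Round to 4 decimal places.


Put-call parity: C - P = S_0 * exp(-qT) - K * exp(-rT).
S_0 * exp(-qT) = 9.2800 * 1.00000000 = 9.28000000
K * exp(-rT) = 8.2100 * 0.99975013 = 8.20794858
P = C - S*exp(-qT) + K*exp(-rT)
P = 1.0888 - 9.28000000 + 8.20794858 = 0.0167

Answer: Put price = 0.0167


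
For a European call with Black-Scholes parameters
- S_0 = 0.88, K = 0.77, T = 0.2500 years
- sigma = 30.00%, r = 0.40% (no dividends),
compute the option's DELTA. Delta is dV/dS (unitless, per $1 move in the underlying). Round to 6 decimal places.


d1 = 0.9718759508; d2 = 0.8218759508
phi(d1) = 0.2487741145; exp(-qT) = 1.0000000000; exp(-rT) = 0.9990004998
N(d1) = 0.8344438674
Delta = exp(-qT) * N(d1) = 1.0000000000 * 0.8344438674 = 0.834444

Answer: Delta = 0.834444


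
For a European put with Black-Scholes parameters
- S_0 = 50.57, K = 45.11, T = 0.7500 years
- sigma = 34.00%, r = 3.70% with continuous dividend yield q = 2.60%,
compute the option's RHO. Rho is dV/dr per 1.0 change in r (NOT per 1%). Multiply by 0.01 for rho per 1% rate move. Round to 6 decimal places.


d1 = 0.5632716293; d2 = 0.2688229920
phi(d1) = 0.3404197046; exp(-qT) = 0.9806888952; exp(-rT) = 0.9726314943
N(-d2) = 0.3940329497
Rho = -K*T*exp(-rT)*N(-d2) = -45.1100 * 0.7500 * 0.9726314943 * 0.3940329497 = -12.966267

Answer: Rho = -12.966267


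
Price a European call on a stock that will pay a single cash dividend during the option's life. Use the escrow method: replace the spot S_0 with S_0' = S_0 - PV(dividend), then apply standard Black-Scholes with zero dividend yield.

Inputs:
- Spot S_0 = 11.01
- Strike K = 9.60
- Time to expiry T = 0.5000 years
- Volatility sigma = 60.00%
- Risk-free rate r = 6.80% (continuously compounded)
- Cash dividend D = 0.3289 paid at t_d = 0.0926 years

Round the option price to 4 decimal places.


PV(D) = D * exp(-r * t_d) = 0.3289 * 0.99372298 = 0.32683549
S_0' = S_0 - PV(D) = 11.0100 - 0.32683549 = 10.68316451
d1 = (ln(S_0'/K) + (r + sigma^2/2)*T) / (sigma*sqrt(T)) = 0.54425065
d2 = d1 - sigma*sqrt(T) = 0.11998658
exp(-rT) = 0.96657150
N(d1) = 0.70686550; N(d2) = 0.54775311
C = S_0' * N(d1) - K * exp(-rT) * N(d2) = 10.68316451 * 0.70686550 - 9.6000 * 0.96657150 * 0.54775311 = 2.4689

Answer: Price = 2.4689


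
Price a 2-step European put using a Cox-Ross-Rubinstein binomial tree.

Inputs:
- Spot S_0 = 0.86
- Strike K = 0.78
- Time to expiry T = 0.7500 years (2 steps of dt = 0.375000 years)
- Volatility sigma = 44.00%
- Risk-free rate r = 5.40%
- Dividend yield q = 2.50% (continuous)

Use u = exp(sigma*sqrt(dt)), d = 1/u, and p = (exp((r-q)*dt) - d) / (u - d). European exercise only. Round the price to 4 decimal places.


Answer: Price = V(0,0) = 0.0799

Derivation:
dt = T/N = 0.375000
u = exp(sigma*sqrt(dt)) = 1.309236; d = 1/u = 0.763804
p = (exp((r-q)*dt) - d) / (u - d) = 0.453091
Discount per step: exp(-r*dt) = 0.979954
Stock lattice S(k, i) with i counting down-moves:
  k=0: S(0,0) = 0.8600
  k=1: S(1,0) = 1.1259; S(1,1) = 0.6569
  k=2: S(2,0) = 1.4741; S(2,1) = 0.8600; S(2,2) = 0.5017
Terminal payoffs V(N, i) = max(K - S_T, 0):
  V(2,0) = 0.000000; V(2,1) = 0.000000; V(2,2) = 0.278279
Backward induction: V(k, i) = exp(-r*dt) * [p * V(k+1, i) + (1-p) * V(k+1, i+1)].
  V(1,0) = exp(-r*dt) * [p*0.000000 + (1-p)*0.000000] = 0.000000
  V(1,1) = exp(-r*dt) * [p*0.000000 + (1-p)*0.278279] = 0.149142
  V(0,0) = exp(-r*dt) * [p*0.000000 + (1-p)*0.149142] = 0.079932


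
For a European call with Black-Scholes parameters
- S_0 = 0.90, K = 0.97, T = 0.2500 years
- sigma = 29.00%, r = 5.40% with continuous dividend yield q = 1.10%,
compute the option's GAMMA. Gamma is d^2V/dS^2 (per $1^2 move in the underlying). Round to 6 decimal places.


d1 = -0.3699228150; d2 = -0.5149228150
phi(d1) = 0.3725589578; exp(-qT) = 0.9972537778; exp(-rT) = 0.9865907163
Gamma = exp(-qT) * phi(d1) / (S * sigma * sqrt(T)) = 0.9972537778 * 0.3725589578 / (0.9000 * 0.2900 * 0.5000000000) = 2.847018

Answer: Gamma = 2.847018


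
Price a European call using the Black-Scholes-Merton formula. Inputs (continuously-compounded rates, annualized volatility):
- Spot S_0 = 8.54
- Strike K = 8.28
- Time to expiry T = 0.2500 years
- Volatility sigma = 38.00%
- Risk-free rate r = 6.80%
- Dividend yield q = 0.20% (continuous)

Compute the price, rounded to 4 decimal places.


d1 = (ln(S/K) + (r - q + 0.5*sigma^2) * T) / (sigma * sqrt(T)) = 0.34456863
d2 = d1 - sigma * sqrt(T) = 0.15456863
exp(-rT) = 0.98314368; exp(-qT) = 0.99950012
C = S_0 * exp(-qT) * N(d1) - K * exp(-rT) * N(d2)
N(d1) = 0.63479065; N(d2) = 0.56141930
C = 8.5400 * 0.99950012 * 0.63479065 - 8.2800 * 0.98314368 * 0.56141930 = 0.8482

Answer: Price = 0.8482


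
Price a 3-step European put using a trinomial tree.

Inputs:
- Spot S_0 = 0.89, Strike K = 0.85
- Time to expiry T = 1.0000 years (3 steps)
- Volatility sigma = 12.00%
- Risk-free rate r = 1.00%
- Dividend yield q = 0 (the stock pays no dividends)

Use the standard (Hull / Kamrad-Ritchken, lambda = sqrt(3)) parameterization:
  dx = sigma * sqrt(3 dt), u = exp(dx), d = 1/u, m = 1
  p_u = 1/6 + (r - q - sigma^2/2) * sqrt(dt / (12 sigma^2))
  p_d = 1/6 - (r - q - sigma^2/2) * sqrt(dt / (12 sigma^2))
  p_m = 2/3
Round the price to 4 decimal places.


dt = T/N = 0.333333; dx = sigma*sqrt(3*dt) = 0.120000
u = exp(dx) = 1.127497; d = 1/u = 0.886920
p_u = 0.170556, p_m = 0.666667, p_d = 0.162778
Discount per step: exp(-r*dt) = 0.996672
Stock lattice S(k, j) with j the centered position index:
  k=0: S(0,+0) = 0.8900
  k=1: S(1,-1) = 0.7894; S(1,+0) = 0.8900; S(1,+1) = 1.0035
  k=2: S(2,-2) = 0.7001; S(2,-1) = 0.7894; S(2,+0) = 0.8900; S(2,+1) = 1.0035; S(2,+2) = 1.1314
  k=3: S(3,-3) = 0.6209; S(3,-2) = 0.7001; S(3,-1) = 0.7894; S(3,+0) = 0.8900; S(3,+1) = 1.0035; S(3,+2) = 1.1314; S(3,+3) = 1.2757
Terminal payoffs V(N, j) = max(K - S_T, 0):
  V(3,-3) = 0.229068; V(3,-2) = 0.149901; V(3,-1) = 0.060641; V(3,+0) = 0.000000; V(3,+1) = 0.000000; V(3,+2) = 0.000000; V(3,+3) = 0.000000
Backward induction: V(k, j) = exp(-r*dt) * [p_u * V(k+1, j+1) + p_m * V(k+1, j) + p_d * V(k+1, j-1)]
  V(2,-2) = exp(-r*dt) * [p_u*0.060641 + p_m*0.149901 + p_d*0.229068] = 0.147073
  V(2,-1) = exp(-r*dt) * [p_u*0.000000 + p_m*0.060641 + p_d*0.149901] = 0.064612
  V(2,+0) = exp(-r*dt) * [p_u*0.000000 + p_m*0.000000 + p_d*0.060641] = 0.009838
  V(2,+1) = exp(-r*dt) * [p_u*0.000000 + p_m*0.000000 + p_d*0.000000] = 0.000000
  V(2,+2) = exp(-r*dt) * [p_u*0.000000 + p_m*0.000000 + p_d*0.000000] = 0.000000
  V(1,-1) = exp(-r*dt) * [p_u*0.009838 + p_m*0.064612 + p_d*0.147073] = 0.068464
  V(1,+0) = exp(-r*dt) * [p_u*0.000000 + p_m*0.009838 + p_d*0.064612] = 0.017019
  V(1,+1) = exp(-r*dt) * [p_u*0.000000 + p_m*0.000000 + p_d*0.009838] = 0.001596
  V(0,+0) = exp(-r*dt) * [p_u*0.001596 + p_m*0.017019 + p_d*0.068464] = 0.022687

Answer: Price = V(0,0) = 0.0227


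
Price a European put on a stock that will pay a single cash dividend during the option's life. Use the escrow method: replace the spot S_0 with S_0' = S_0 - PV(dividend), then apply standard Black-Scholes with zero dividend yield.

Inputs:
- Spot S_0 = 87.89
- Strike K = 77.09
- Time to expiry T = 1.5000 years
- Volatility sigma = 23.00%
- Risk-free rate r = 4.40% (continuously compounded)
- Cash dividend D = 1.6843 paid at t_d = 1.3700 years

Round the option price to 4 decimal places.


Answer: Price = 3.5210

Derivation:
PV(D) = D * exp(-r * t_d) = 1.6843 * 0.94150088 = 1.58576993
S_0' = S_0 - PV(D) = 87.8900 - 1.58576993 = 86.30423007
d1 = (ln(S_0'/K) + (r + sigma^2/2)*T) / (sigma*sqrt(T)) = 0.77595590
d2 = d1 - sigma*sqrt(T) = 0.49426458
exp(-rT) = 0.93613086
N(-d1) = 0.21888751; N(-d2) = 0.31055967
P = K * exp(-rT) * N(-d2) - S_0' * N(-d1) = 77.0900 * 0.93613086 * 0.31055967 - 86.30423007 * 0.21888751 = 3.5210


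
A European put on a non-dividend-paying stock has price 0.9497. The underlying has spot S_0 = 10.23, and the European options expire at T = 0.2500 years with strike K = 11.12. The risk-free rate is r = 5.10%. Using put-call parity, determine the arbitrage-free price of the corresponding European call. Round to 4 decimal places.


Put-call parity: C - P = S_0 * exp(-qT) - K * exp(-rT).
S_0 * exp(-qT) = 10.2300 * 1.00000000 = 10.23000000
K * exp(-rT) = 11.1200 * 0.98733094 = 10.97912002
C = P + S*exp(-qT) - K*exp(-rT)
C = 0.9497 + 10.23000000 - 10.97912002 = 0.2006

Answer: Call price = 0.2006


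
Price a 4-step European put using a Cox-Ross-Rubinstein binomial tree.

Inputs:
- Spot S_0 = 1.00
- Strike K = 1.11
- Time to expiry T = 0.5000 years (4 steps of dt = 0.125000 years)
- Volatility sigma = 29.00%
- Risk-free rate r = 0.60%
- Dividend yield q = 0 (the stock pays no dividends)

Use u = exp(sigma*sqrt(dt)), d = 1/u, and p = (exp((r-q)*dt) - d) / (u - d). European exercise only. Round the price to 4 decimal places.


Answer: Price = V(0,0) = 0.1541

Derivation:
dt = T/N = 0.125000
u = exp(sigma*sqrt(dt)) = 1.107971; d = 1/u = 0.902551
p = (exp((r-q)*dt) - d) / (u - d) = 0.478042
Discount per step: exp(-r*dt) = 0.999250
Stock lattice S(k, i) with i counting down-moves:
  k=0: S(0,0) = 1.0000
  k=1: S(1,0) = 1.1080; S(1,1) = 0.9026
  k=2: S(2,0) = 1.2276; S(2,1) = 1.0000; S(2,2) = 0.8146
  k=3: S(3,0) = 1.3601; S(3,1) = 1.1080; S(3,2) = 0.9026; S(3,3) = 0.7352
  k=4: S(4,0) = 1.5070; S(4,1) = 1.2276; S(4,2) = 1.0000; S(4,3) = 0.8146; S(4,4) = 0.6636
Terminal payoffs V(N, i) = max(K - S_T, 0):
  V(4,0) = 0.000000; V(4,1) = 0.000000; V(4,2) = 0.110000; V(4,3) = 0.295402; V(4,4) = 0.446431
Backward induction: V(k, i) = exp(-r*dt) * [p * V(k+1, i) + (1-p) * V(k+1, i+1)].
  V(3,0) = exp(-r*dt) * [p*0.000000 + (1-p)*0.000000] = 0.000000
  V(3,1) = exp(-r*dt) * [p*0.000000 + (1-p)*0.110000] = 0.057372
  V(3,2) = exp(-r*dt) * [p*0.110000 + (1-p)*0.295402] = 0.206617
  V(3,3) = exp(-r*dt) * [p*0.295402 + (1-p)*0.446431] = 0.373952
  V(2,0) = exp(-r*dt) * [p*0.000000 + (1-p)*0.057372] = 0.029923
  V(2,1) = exp(-r*dt) * [p*0.057372 + (1-p)*0.206617] = 0.135170
  V(2,2) = exp(-r*dt) * [p*0.206617 + (1-p)*0.373952] = 0.293739
  V(1,0) = exp(-r*dt) * [p*0.029923 + (1-p)*0.135170] = 0.084794
  V(1,1) = exp(-r*dt) * [p*0.135170 + (1-p)*0.293739] = 0.217773
  V(0,0) = exp(-r*dt) * [p*0.084794 + (1-p)*0.217773] = 0.154088


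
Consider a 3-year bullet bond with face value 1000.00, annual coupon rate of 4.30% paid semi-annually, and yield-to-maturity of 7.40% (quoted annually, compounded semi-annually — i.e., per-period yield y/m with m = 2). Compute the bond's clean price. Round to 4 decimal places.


Answer: Price = 917.9473

Derivation:
Coupon per period c = face * coupon_rate / m = 21.500000
Periods per year m = 2; per-period yield y/m = 0.037000
Number of cashflows N = 6
Cashflows (t years, CF_t, discount factor 1/(1+y/m)^(m*t), PV):
  t = 0.5000: CF_t = 21.500000, DF = 0.964320, PV = 20.732883
  t = 1.0000: CF_t = 21.500000, DF = 0.929913, PV = 19.993137
  t = 1.5000: CF_t = 21.500000, DF = 0.896734, PV = 19.279785
  t = 2.0000: CF_t = 21.500000, DF = 0.864739, PV = 18.591885
  t = 2.5000: CF_t = 21.500000, DF = 0.833885, PV = 17.928530
  t = 3.0000: CF_t = 1021.500000, DF = 0.804132, PV = 821.421059
Price P = sum_t PV_t = 917.947280


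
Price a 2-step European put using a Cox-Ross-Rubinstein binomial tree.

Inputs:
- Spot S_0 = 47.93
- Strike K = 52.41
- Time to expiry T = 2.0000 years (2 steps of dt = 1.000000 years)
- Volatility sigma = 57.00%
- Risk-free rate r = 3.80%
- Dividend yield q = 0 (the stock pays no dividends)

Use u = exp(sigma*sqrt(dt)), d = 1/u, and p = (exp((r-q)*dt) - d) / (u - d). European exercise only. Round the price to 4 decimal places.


Answer: Price = V(0,0) = 14.6261

Derivation:
dt = T/N = 1.000000
u = exp(sigma*sqrt(dt)) = 1.768267; d = 1/u = 0.565525
p = (exp((r-q)*dt) - d) / (u - d) = 0.393439
Discount per step: exp(-r*dt) = 0.962713
Stock lattice S(k, i) with i counting down-moves:
  k=0: S(0,0) = 47.9300
  k=1: S(1,0) = 84.7530; S(1,1) = 27.1056
  k=2: S(2,0) = 149.8660; S(2,1) = 47.9300; S(2,2) = 15.3289
Terminal payoffs V(N, i) = max(K - S_T, 0):
  V(2,0) = 0.000000; V(2,1) = 4.480000; V(2,2) = 37.081074
Backward induction: V(k, i) = exp(-r*dt) * [p * V(k+1, i) + (1-p) * V(k+1, i+1)].
  V(1,0) = exp(-r*dt) * [p*0.000000 + (1-p)*4.480000] = 2.616068
  V(1,1) = exp(-r*dt) * [p*4.480000 + (1-p)*37.081074] = 23.350151
  V(0,0) = exp(-r*dt) * [p*2.616068 + (1-p)*23.350151] = 14.626063


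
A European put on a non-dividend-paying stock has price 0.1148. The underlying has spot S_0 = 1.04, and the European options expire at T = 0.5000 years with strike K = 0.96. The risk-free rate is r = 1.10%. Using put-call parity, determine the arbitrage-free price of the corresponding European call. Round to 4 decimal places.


Answer: Call price = 0.2001

Derivation:
Put-call parity: C - P = S_0 * exp(-qT) - K * exp(-rT).
S_0 * exp(-qT) = 1.0400 * 1.00000000 = 1.04000000
K * exp(-rT) = 0.9600 * 0.99451510 = 0.95473449
C = P + S*exp(-qT) - K*exp(-rT)
C = 0.1148 + 1.04000000 - 0.95473449 = 0.2001
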